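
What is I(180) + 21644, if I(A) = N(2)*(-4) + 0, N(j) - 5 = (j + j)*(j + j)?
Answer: 21560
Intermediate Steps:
N(j) = 5 + 4*j**2 (N(j) = 5 + (j + j)*(j + j) = 5 + (2*j)*(2*j) = 5 + 4*j**2)
I(A) = -84 (I(A) = (5 + 4*2**2)*(-4) + 0 = (5 + 4*4)*(-4) + 0 = (5 + 16)*(-4) + 0 = 21*(-4) + 0 = -84 + 0 = -84)
I(180) + 21644 = -84 + 21644 = 21560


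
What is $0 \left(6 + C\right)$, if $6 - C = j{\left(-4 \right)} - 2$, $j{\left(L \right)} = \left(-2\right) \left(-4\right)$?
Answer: $0$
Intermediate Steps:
$j{\left(L \right)} = 8$
$C = 0$ ($C = 6 - \left(8 - 2\right) = 6 - 6 = 0$)
$0 \left(6 + C\right) = 0 \left(6 + 0\right) = 0 \cdot 6 = 0$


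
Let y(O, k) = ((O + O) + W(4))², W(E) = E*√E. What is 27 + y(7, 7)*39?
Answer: 18903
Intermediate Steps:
W(E) = E^(3/2)
y(O, k) = (8 + 2*O)² (y(O, k) = ((O + O) + 4^(3/2))² = (2*O + 8)² = (8 + 2*O)²)
27 + y(7, 7)*39 = 27 + (4*(4 + 7)²)*39 = 27 + (4*11²)*39 = 27 + (4*121)*39 = 27 + 484*39 = 27 + 18876 = 18903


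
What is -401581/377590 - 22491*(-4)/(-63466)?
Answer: -29728123253/11982063470 ≈ -2.4811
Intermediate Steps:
-401581/377590 - 22491*(-4)/(-63466) = -401581*1/377590 + 89964*(-1/63466) = -401581/377590 - 44982/31733 = -29728123253/11982063470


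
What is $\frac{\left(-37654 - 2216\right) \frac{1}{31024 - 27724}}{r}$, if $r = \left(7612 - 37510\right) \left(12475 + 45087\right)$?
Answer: $\frac{443}{63102918120} \approx 7.0203 \cdot 10^{-9}$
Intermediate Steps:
$r = -1720988676$ ($r = \left(-29898\right) 57562 = -1720988676$)
$\frac{\left(-37654 - 2216\right) \frac{1}{31024 - 27724}}{r} = \frac{\left(-37654 - 2216\right) \frac{1}{31024 - 27724}}{-1720988676} = - \frac{39870}{3300} \left(- \frac{1}{1720988676}\right) = \left(-39870\right) \frac{1}{3300} \left(- \frac{1}{1720988676}\right) = \left(- \frac{1329}{110}\right) \left(- \frac{1}{1720988676}\right) = \frac{443}{63102918120}$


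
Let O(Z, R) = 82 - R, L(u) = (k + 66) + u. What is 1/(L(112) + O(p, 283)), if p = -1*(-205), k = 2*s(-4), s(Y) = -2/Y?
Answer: -1/22 ≈ -0.045455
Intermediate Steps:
k = 1 (k = 2*(-2/(-4)) = 2*(-2*(-¼)) = 2*(½) = 1)
L(u) = 67 + u (L(u) = (1 + 66) + u = 67 + u)
p = 205
1/(L(112) + O(p, 283)) = 1/((67 + 112) + (82 - 1*283)) = 1/(179 + (82 - 283)) = 1/(179 - 201) = 1/(-22) = -1/22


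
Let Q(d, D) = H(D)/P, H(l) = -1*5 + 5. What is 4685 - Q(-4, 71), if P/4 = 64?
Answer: 4685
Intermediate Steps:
H(l) = 0 (H(l) = -5 + 5 = 0)
P = 256 (P = 4*64 = 256)
Q(d, D) = 0 (Q(d, D) = 0/256 = 0*(1/256) = 0)
4685 - Q(-4, 71) = 4685 - 1*0 = 4685 + 0 = 4685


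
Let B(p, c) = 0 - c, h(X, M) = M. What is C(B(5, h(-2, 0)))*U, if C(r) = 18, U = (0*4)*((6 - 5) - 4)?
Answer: 0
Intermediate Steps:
B(p, c) = -c
U = 0 (U = 0*(1 - 4) = 0*(-3) = 0)
C(B(5, h(-2, 0)))*U = 18*0 = 0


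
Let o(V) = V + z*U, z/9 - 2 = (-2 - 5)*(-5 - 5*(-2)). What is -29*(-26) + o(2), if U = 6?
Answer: -1026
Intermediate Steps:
z = -297 (z = 18 + 9*((-2 - 5)*(-5 - 5*(-2))) = 18 + 9*(-7*(-5 + 10)) = 18 + 9*(-7*5) = 18 + 9*(-35) = 18 - 315 = -297)
o(V) = -1782 + V (o(V) = V - 297*6 = V - 1782 = -1782 + V)
-29*(-26) + o(2) = -29*(-26) + (-1782 + 2) = 754 - 1780 = -1026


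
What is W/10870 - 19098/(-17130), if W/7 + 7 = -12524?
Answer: -8633313/1241354 ≈ -6.9548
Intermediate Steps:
W = -87717 (W = -49 + 7*(-12524) = -49 - 87668 = -87717)
W/10870 - 19098/(-17130) = -87717/10870 - 19098/(-17130) = -87717*1/10870 - 19098*(-1/17130) = -87717/10870 + 3183/2855 = -8633313/1241354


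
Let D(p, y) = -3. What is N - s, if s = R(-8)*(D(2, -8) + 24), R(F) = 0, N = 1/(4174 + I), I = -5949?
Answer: -1/1775 ≈ -0.00056338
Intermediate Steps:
N = -1/1775 (N = 1/(4174 - 5949) = 1/(-1775) = -1/1775 ≈ -0.00056338)
s = 0 (s = 0*(-3 + 24) = 0*21 = 0)
N - s = -1/1775 - 1*0 = -1/1775 + 0 = -1/1775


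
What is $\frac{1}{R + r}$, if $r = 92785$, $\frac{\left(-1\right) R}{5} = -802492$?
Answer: $\frac{1}{4105245} \approx 2.4359 \cdot 10^{-7}$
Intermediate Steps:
$R = 4012460$ ($R = \left(-5\right) \left(-802492\right) = 4012460$)
$\frac{1}{R + r} = \frac{1}{4012460 + 92785} = \frac{1}{4105245}$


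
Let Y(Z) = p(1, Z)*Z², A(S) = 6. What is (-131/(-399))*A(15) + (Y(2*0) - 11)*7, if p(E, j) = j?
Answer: -9979/133 ≈ -75.030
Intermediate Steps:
Y(Z) = Z³ (Y(Z) = Z*Z² = Z³)
(-131/(-399))*A(15) + (Y(2*0) - 11)*7 = -131/(-399)*6 + ((2*0)³ - 11)*7 = -131*(-1/399)*6 + (0³ - 11)*7 = (131/399)*6 + (0 - 11)*7 = 262/133 - 11*7 = 262/133 - 77 = -9979/133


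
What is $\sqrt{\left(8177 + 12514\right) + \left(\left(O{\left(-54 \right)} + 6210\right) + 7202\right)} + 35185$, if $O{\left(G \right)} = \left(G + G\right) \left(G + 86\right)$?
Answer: $35185 + \sqrt{30647} \approx 35360.0$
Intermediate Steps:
$O{\left(G \right)} = 2 G \left(86 + G\right)$
$\sqrt{\left(8177 + 12514\right) + \left(\left(O{\left(-54 \right)} + 6210\right) + 7202\right)} + 35185 = \sqrt{\left(8177 + 12514\right) + \left(\left(2 \left(-54\right) \left(86 - 54\right) + 6210\right) + 7202\right)} + 35185 = \sqrt{20691 + \left(\left(2 \left(-54\right) 32 + 6210\right) + 7202\right)} + 35185 = \sqrt{20691 + \left(\left(-3456 + 6210\right) + 7202\right)} + 35185 = \sqrt{20691 + \left(2754 + 7202\right)} + 35185 = \sqrt{20691 + 9956} + 35185 = \sqrt{30647} + 35185 = 35185 + \sqrt{30647}$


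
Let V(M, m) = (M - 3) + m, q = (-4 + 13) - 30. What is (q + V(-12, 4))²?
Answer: 1024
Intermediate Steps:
q = -21 (q = 9 - 30 = -21)
V(M, m) = -3 + M + m (V(M, m) = (-3 + M) + m = -3 + M + m)
(q + V(-12, 4))² = (-21 + (-3 - 12 + 4))² = (-21 - 11)² = (-32)² = 1024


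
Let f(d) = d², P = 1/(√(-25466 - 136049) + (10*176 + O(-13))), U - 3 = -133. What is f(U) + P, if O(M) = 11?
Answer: 55735458171/3297956 - I*√161515/3297956 ≈ 16900.0 - 0.00012186*I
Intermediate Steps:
U = -130 (U = 3 - 133 = -130)
P = 1/(1771 + I*√161515) (P = 1/(√(-25466 - 136049) + (10*176 + 11)) = 1/(√(-161515) + (1760 + 11)) = 1/(I*√161515 + 1771) = 1/(1771 + I*√161515) ≈ 0.000537 - 0.00012186*I)
f(U) + P = (-130)² + (1771/3297956 - I*√161515/3297956) = 16900 + (1771/3297956 - I*√161515/3297956) = 55735458171/3297956 - I*√161515/3297956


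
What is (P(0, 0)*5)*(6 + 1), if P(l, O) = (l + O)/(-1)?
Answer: 0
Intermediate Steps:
P(l, O) = -O - l (P(l, O) = (O + l)*(-1) = -O - l)
(P(0, 0)*5)*(6 + 1) = ((-1*0 - 1*0)*5)*(6 + 1) = ((0 + 0)*5)*7 = (0*5)*7 = 0*7 = 0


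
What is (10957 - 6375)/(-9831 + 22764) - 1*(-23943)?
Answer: 309659401/12933 ≈ 23943.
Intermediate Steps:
(10957 - 6375)/(-9831 + 22764) - 1*(-23943) = 4582/12933 + 23943 = 309659401/12933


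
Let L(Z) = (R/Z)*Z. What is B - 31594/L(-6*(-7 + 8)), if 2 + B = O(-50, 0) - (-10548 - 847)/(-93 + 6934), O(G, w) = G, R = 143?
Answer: -265374745/978263 ≈ -271.27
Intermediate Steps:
L(Z) = 143 (L(Z) = (143/Z)*Z = 143)
B = -344337/6841 (B = -2 + (-50 - (-10548 - 847)/(-93 + 6934)) = -2 + (-50 - (-11395)/6841) = -2 + (-50 - 1*(-11395/6841)) = -2 + (-50 + 11395/6841) = -2 - 330655/6841 = -344337/6841 ≈ -50.334)
B - 31594/L(-6*(-7 + 8)) = -344337/6841 - 31594/143 = -265374745/978263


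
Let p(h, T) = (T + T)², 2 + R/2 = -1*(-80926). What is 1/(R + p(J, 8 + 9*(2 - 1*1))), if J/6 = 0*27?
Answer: 1/163004 ≈ 6.1348e-6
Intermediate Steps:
J = 0 (J = 6*(0*27) = 6*0 = 0)
R = 161848 (R = -4 + 2*(-1*(-80926)) = -4 + 2*80926 = -4 + 161852 = 161848)
p(h, T) = 4*T² (p(h, T) = (2*T)² = 4*T²)
1/(R + p(J, 8 + 9*(2 - 1*1))) = 1/(161848 + 4*(8 + 9*(2 - 1*1))²) = 1/(161848 + 4*(8 + 9*(2 - 1))²) = 1/(161848 + 4*(8 + 9*1)²) = 1/(161848 + 4*(8 + 9)²) = 1/(161848 + 4*17²) = 1/(161848 + 4*289) = 1/(161848 + 1156) = 1/163004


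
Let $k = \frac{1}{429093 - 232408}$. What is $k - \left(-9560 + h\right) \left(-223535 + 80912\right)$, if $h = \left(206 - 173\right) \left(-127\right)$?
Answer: $- \frac{385740367186004}{196685} \approx -1.9612 \cdot 10^{9}$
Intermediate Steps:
$k = \frac{1}{196685} \approx 5.0843 \cdot 10^{-6}$
$h = -4191$ ($h = 33 \left(-127\right) = -4191$)
$k - \left(-9560 + h\right) \left(-223535 + 80912\right) = \frac{1}{196685} - \left(-9560 - 4191\right) \left(-223535 + 80912\right) = \frac{1}{196685} - \left(-13751\right) \left(-142623\right) = \frac{1}{196685} - 1961208873 = - \frac{385740367186004}{196685}$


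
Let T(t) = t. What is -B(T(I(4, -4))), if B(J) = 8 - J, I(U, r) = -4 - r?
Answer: -8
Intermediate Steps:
-B(T(I(4, -4))) = -(8 - (-4 - 1*(-4))) = -(8 - (-4 + 4)) = -(8 - 1*0) = -(8 + 0) = -1*8 = -8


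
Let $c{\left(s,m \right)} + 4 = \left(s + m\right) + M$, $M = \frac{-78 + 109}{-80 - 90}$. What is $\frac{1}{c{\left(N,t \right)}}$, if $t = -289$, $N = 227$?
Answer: $- \frac{170}{11251} \approx -0.01511$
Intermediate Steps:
$M = - \frac{31}{170}$ ($M = \frac{31}{-170} = 31 \left(- \frac{1}{170}\right) = - \frac{31}{170} \approx -0.18235$)
$c{\left(s,m \right)} = - \frac{711}{170} + m + s$ ($c{\left(s,m \right)} = -4 - \left(\frac{31}{170} - m - s\right) = -4 + \left(- \frac{31}{170} + m + s\right) = - \frac{711}{170} + m + s$)
$\frac{1}{c{\left(N,t \right)}} = \frac{1}{- \frac{711}{170} - 289 + 227} = \frac{1}{- \frac{11251}{170}} = - \frac{170}{11251}$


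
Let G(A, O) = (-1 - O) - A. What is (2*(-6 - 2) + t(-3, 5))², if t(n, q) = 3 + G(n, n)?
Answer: 64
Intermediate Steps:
G(A, O) = -1 - A - O
t(n, q) = 2 - 2*n (t(n, q) = 3 + (-1 - n - n) = 3 + (-1 - 2*n) = 2 - 2*n)
(2*(-6 - 2) + t(-3, 5))² = (2*(-6 - 2) + (2 - 2*(-3)))² = (2*(-8) + (2 + 6))² = (-16 + 8)² = (-8)² = 64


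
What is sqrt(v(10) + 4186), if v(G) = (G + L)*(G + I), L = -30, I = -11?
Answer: sqrt(4206) ≈ 64.854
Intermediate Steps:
v(G) = (-30 + G)*(-11 + G) (v(G) = (G - 30)*(G - 11) = (-30 + G)*(-11 + G))
sqrt(v(10) + 4186) = sqrt((330 + 10**2 - 41*10) + 4186) = sqrt((330 + 100 - 410) + 4186) = sqrt(20 + 4186) = sqrt(4206)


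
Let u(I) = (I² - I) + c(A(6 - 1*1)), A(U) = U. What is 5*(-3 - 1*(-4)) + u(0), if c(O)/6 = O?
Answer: 35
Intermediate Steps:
c(O) = 6*O
u(I) = 30 + I² - I (u(I) = (I² - I) + 6*(6 - 1*1) = (I² - I) + 6*(6 - 1) = (I² - I) + 6*5 = (I² - I) + 30 = 30 + I² - I)
5*(-3 - 1*(-4)) + u(0) = 5*(-3 - 1*(-4)) + (30 + 0² - 1*0) = 5*(-3 + 4) + (30 + 0 + 0) = 5*1 + 30 = 5 + 30 = 35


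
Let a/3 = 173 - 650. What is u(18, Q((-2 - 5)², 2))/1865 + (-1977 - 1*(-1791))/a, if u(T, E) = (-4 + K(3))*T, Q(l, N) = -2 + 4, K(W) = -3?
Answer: 55528/889605 ≈ 0.062419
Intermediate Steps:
Q(l, N) = 2
a = -1431 (a = 3*(173 - 650) = 3*(-477) = -1431)
u(T, E) = -7*T (u(T, E) = (-4 - 3)*T = -7*T)
u(18, Q((-2 - 5)², 2))/1865 + (-1977 - 1*(-1791))/a = -7*18/1865 + (-1977 - 1*(-1791))/(-1431) = -126*1/1865 + (-1977 + 1791)*(-1/1431) = -126/1865 - 186*(-1/1431) = -126/1865 + 62/477 = 55528/889605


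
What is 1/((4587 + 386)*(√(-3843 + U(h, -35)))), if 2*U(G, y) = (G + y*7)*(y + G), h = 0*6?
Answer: √1778/4420997 ≈ 9.5377e-6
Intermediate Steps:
h = 0
U(G, y) = (G + y)*(G + 7*y)/2 (U(G, y) = ((G + y*7)*(y + G))/2 = ((G + 7*y)*(G + y))/2 = ((G + y)*(G + 7*y))/2 = (G + y)*(G + 7*y)/2)
1/((4587 + 386)*(√(-3843 + U(h, -35)))) = 1/((4587 + 386)*(√(-3843 + ((½)*0² + (7/2)*(-35)² + 4*0*(-35))))) = 1/(4973*(√(-3843 + ((½)*0 + (7/2)*1225 + 0)))) = 1/(4973*(√(-3843 + (0 + 8575/2 + 0)))) = 1/(4973*(√(-3843 + 8575/2))) = 1/(4973*(√(889/2))) = 1/(4973*((√1778/2))) = (√1778/889)/4973 = √1778/4420997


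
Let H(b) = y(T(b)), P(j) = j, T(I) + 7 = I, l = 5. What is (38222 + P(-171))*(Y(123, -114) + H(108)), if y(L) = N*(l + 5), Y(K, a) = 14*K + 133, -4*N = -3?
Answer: 141739975/2 ≈ 7.0870e+7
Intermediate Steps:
T(I) = -7 + I
N = ¾ (N = -¼*(-3) = ¾ ≈ 0.75000)
Y(K, a) = 133 + 14*K
y(L) = 15/2 (y(L) = 3*(5 + 5)/4 = (¾)*10 = 15/2)
H(b) = 15/2
(38222 + P(-171))*(Y(123, -114) + H(108)) = (38222 - 171)*((133 + 14*123) + 15/2) = 38051*((133 + 1722) + 15/2) = 38051*(1855 + 15/2) = 38051*(3725/2) = 141739975/2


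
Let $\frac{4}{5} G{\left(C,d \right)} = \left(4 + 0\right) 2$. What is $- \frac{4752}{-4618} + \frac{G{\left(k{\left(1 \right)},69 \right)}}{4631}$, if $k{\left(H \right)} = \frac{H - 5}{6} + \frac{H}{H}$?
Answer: $\frac{11026346}{10692979} \approx 1.0312$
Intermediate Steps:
$k{\left(H \right)} = \frac{1}{6} + \frac{H}{6}$ ($k{\left(H \right)} = \left(-5 + H\right) \frac{1}{6} + 1 = \left(- \frac{5}{6} + \frac{H}{6}\right) + 1 = \frac{1}{6} + \frac{H}{6}$)
$G{\left(C,d \right)} = 10$ ($G{\left(C,d \right)} = \frac{5 \left(4 + 0\right) 2}{4} = \frac{5 \cdot 4 \cdot 2}{4} = \frac{5}{4} \cdot 8 = 10$)
$- \frac{4752}{-4618} + \frac{G{\left(k{\left(1 \right)},69 \right)}}{4631} = - \frac{4752}{-4618} + \frac{10}{4631} = \left(-4752\right) \left(- \frac{1}{4618}\right) + 10 \cdot \frac{1}{4631} = \frac{2376}{2309} + \frac{10}{4631} = \frac{11026346}{10692979}$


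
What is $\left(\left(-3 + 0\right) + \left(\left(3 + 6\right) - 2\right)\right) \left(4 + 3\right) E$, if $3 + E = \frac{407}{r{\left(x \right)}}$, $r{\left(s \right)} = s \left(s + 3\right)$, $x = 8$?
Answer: $\frac{91}{2} \approx 45.5$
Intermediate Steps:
$r{\left(s \right)} = s \left(3 + s\right)$
$E = \frac{13}{8}$ ($E = -3 + \frac{407}{8 \left(3 + 8\right)} = -3 + \frac{407}{8 \cdot 11} = -3 + \frac{407}{88} = -3 + 407 \cdot \frac{1}{88} = -3 + \frac{37}{8} = \frac{13}{8} \approx 1.625$)
$\left(\left(-3 + 0\right) + \left(\left(3 + 6\right) - 2\right)\right) \left(4 + 3\right) E = \left(\left(-3 + 0\right) + \left(\left(3 + 6\right) - 2\right)\right) \left(4 + 3\right) \frac{13}{8} = \left(-3 + \left(9 - 2\right)\right) 7 \cdot \frac{13}{8} = \left(-3 + 7\right) 7 \cdot \frac{13}{8} = 4 \cdot 7 \cdot \frac{13}{8} = 28 \cdot \frac{13}{8} = \frac{91}{2}$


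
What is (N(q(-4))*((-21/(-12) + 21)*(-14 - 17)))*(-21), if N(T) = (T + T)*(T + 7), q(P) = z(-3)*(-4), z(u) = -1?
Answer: 1303302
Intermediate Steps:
q(P) = 4 (q(P) = -1*(-4) = 4)
N(T) = 2*T*(7 + T) (N(T) = (2*T)*(7 + T) = 2*T*(7 + T))
(N(q(-4))*((-21/(-12) + 21)*(-14 - 17)))*(-21) = ((2*4*(7 + 4))*((-21/(-12) + 21)*(-14 - 17)))*(-21) = ((2*4*11)*((-21*(-1/12) + 21)*(-31)))*(-21) = (88*((7/4 + 21)*(-31)))*(-21) = (88*((91/4)*(-31)))*(-21) = (88*(-2821/4))*(-21) = -62062*(-21) = 1303302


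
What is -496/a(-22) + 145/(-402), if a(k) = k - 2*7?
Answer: 16181/1206 ≈ 13.417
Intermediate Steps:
a(k) = -14 + k (a(k) = k - 14 = -14 + k)
-496/a(-22) + 145/(-402) = -496/(-14 - 22) + 145/(-402) = -496/(-36) + 145*(-1/402) = -496*(-1/36) - 145/402 = 124/9 - 145/402 = 16181/1206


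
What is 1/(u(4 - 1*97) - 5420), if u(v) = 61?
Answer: -1/5359 ≈ -0.00018660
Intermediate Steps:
1/(u(4 - 1*97) - 5420) = 1/(61 - 5420) = 1/(-5359) = -1/5359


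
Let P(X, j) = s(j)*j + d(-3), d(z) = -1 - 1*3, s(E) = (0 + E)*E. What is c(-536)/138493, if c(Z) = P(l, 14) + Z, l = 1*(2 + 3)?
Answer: 2204/138493 ≈ 0.015914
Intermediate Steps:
s(E) = E² (s(E) = E*E = E²)
d(z) = -4 (d(z) = -1 - 3 = -4)
l = 5 (l = 1*5 = 5)
P(X, j) = -4 + j³ (P(X, j) = j²*j - 4 = j³ - 4 = -4 + j³)
c(Z) = 2740 + Z (c(Z) = (-4 + 14³) + Z = (-4 + 2744) + Z = 2740 + Z)
c(-536)/138493 = (2740 - 536)/138493 = 2204*(1/138493) = 2204/138493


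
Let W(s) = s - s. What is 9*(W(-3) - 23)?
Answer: -207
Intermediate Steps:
W(s) = 0
9*(W(-3) - 23) = 9*(0 - 23) = 9*(-23) = -207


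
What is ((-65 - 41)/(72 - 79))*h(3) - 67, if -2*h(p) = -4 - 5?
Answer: 8/7 ≈ 1.1429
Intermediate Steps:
h(p) = 9/2 (h(p) = -(-4 - 5)/2 = -½*(-9) = 9/2)
((-65 - 41)/(72 - 79))*h(3) - 67 = ((-65 - 41)/(72 - 79))*(9/2) - 67 = -106/(-7)*(9/2) - 67 = -106*(-⅐)*(9/2) - 67 = (106/7)*(9/2) - 67 = 477/7 - 67 = 8/7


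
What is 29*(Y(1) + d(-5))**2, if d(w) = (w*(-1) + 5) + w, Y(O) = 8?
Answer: 4901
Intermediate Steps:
d(w) = 5 (d(w) = (-w + 5) + w = (5 - w) + w = 5)
29*(Y(1) + d(-5))**2 = 29*(8 + 5)**2 = 29*13**2 = 29*169 = 4901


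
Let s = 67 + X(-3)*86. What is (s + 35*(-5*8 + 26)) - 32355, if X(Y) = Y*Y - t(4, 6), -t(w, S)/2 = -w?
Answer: -32692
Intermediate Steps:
t(w, S) = 2*w (t(w, S) = -(-2)*w = 2*w)
X(Y) = -8 + Y² (X(Y) = Y*Y - 2*4 = Y² - 1*8 = Y² - 8 = -8 + Y²)
s = 153 (s = 67 + (-8 + (-3)²)*86 = 67 + (-8 + 9)*86 = 67 + 1*86 = 67 + 86 = 153)
(s + 35*(-5*8 + 26)) - 32355 = (153 + 35*(-5*8 + 26)) - 32355 = (153 + 35*(-40 + 26)) - 32355 = (153 + 35*(-14)) - 32355 = (153 - 490) - 32355 = -337 - 32355 = -32692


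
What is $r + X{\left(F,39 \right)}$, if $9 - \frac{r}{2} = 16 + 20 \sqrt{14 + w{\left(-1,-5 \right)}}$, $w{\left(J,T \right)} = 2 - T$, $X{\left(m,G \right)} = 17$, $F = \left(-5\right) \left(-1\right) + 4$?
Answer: $3 - 40 \sqrt{21} \approx -180.3$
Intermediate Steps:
$F = 9$ ($F = 5 + 4 = 9$)
$r = -14 - 40 \sqrt{21}$ ($r = 18 - 2 \left(16 + 20 \sqrt{14 + \left(2 - -5\right)}\right) = 18 - 2 \left(16 + 20 \sqrt{14 + \left(2 + 5\right)}\right) = 18 - 2 \left(16 + 20 \sqrt{14 + 7}\right) = 18 - 2 \left(16 + 20 \sqrt{21}\right) = 18 - \left(32 + 40 \sqrt{21}\right) = -14 - 40 \sqrt{21} \approx -197.3$)
$r + X{\left(F,39 \right)} = \left(-14 - 40 \sqrt{21}\right) + 17 = 3 - 40 \sqrt{21}$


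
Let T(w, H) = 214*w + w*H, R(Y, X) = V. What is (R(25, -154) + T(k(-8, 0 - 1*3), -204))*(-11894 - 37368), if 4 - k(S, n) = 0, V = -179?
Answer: 6847418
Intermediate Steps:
k(S, n) = 4 (k(S, n) = 4 - 1*0 = 4 + 0 = 4)
R(Y, X) = -179
T(w, H) = 214*w + H*w
(R(25, -154) + T(k(-8, 0 - 1*3), -204))*(-11894 - 37368) = (-179 + 4*(214 - 204))*(-11894 - 37368) = (-179 + 4*10)*(-49262) = (-179 + 40)*(-49262) = -139*(-49262) = 6847418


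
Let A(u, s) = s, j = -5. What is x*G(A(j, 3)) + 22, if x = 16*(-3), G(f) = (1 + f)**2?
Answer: -746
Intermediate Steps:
x = -48
x*G(A(j, 3)) + 22 = -48*(1 + 3)**2 + 22 = -48*4**2 + 22 = -48*16 + 22 = -768 + 22 = -746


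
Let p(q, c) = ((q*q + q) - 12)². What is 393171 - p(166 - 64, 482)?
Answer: -109730865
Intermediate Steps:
p(q, c) = (-12 + q + q²)² (p(q, c) = ((q² + q) - 12)² = ((q + q²) - 12)² = (-12 + q + q²)²)
393171 - p(166 - 64, 482) = 393171 - (-12 + (166 - 64) + (166 - 64)²)² = 393171 - (-12 + 102 + 102²)² = 393171 - (-12 + 102 + 10404)² = 393171 - 1*10494² = 393171 - 1*110124036 = 393171 - 110124036 = -109730865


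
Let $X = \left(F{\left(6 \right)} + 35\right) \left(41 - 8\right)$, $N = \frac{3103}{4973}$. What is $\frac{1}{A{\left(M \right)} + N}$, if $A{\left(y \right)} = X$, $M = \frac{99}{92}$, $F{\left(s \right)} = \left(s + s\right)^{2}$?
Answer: $\frac{4973}{29378614} \approx 0.00016927$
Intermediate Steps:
$F{\left(s \right)} = 4 s^{2}$ ($F{\left(s \right)} = \left(2 s\right)^{2} = 4 s^{2}$)
$M = \frac{99}{92}$ ($M = 99 \cdot \frac{1}{92} = \frac{99}{92} \approx 1.0761$)
$N = \frac{3103}{4973}$ ($N = 3103 \cdot \frac{1}{4973} = \frac{3103}{4973} \approx 0.62397$)
$X = 5907$ ($X = \left(4 \cdot 6^{2} + 35\right) \left(41 - 8\right) = \left(4 \cdot 36 + 35\right) 33 = \left(144 + 35\right) 33 = 179 \cdot 33 = 5907$)
$A{\left(y \right)} = 5907$
$\frac{1}{A{\left(M \right)} + N} = \frac{1}{5907 + \frac{3103}{4973}} = \frac{1}{\frac{29378614}{4973}} = \frac{4973}{29378614}$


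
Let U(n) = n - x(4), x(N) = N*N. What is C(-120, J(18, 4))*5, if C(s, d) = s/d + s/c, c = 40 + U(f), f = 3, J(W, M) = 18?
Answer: -500/9 ≈ -55.556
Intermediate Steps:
x(N) = N²
U(n) = -16 + n (U(n) = n - 1*4² = n - 1*16 = n - 16 = -16 + n)
c = 27 (c = 40 + (-16 + 3) = 40 - 13 = 27)
C(s, d) = s/27 + s/d (C(s, d) = s/d + s/27 = s/27 + s/d)
C(-120, J(18, 4))*5 = ((1/27)*(-120) - 120/18)*5 = (-40/9 - 120*1/18)*5 = (-40/9 - 20/3)*5 = -100/9*5 = -500/9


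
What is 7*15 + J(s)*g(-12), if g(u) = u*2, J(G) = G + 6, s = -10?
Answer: 201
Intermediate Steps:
J(G) = 6 + G
g(u) = 2*u
7*15 + J(s)*g(-12) = 7*15 + (6 - 10)*(2*(-12)) = 105 - 4*(-24) = 105 + 96 = 201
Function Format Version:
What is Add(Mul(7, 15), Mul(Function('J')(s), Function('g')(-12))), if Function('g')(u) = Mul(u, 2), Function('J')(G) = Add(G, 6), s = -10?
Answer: 201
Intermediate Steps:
Function('J')(G) = Add(6, G)
Function('g')(u) = Mul(2, u)
Add(Mul(7, 15), Mul(Function('J')(s), Function('g')(-12))) = Add(Mul(7, 15), Mul(Add(6, -10), Mul(2, -12))) = Add(105, Mul(-4, -24)) = Add(105, 96) = 201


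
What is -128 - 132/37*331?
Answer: -48428/37 ≈ -1308.9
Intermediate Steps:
-128 - 132/37*331 = -128 - 43692/37 = -48428/37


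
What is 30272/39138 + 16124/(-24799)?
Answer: 5438828/44117421 ≈ 0.12328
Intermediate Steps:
30272/39138 + 16124/(-24799) = 30272*(1/39138) + 16124*(-1/24799) = 1376/1779 - 16124/24799 = 5438828/44117421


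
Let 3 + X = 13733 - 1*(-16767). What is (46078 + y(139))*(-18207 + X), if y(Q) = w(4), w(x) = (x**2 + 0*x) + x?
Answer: 566544420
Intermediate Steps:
w(x) = x + x**2 (w(x) = (x**2 + 0) + x = x**2 + x = x + x**2)
y(Q) = 20 (y(Q) = 4*(1 + 4) = 4*5 = 20)
X = 30497 (X = -3 + (13733 - 1*(-16767)) = -3 + (13733 + 16767) = -3 + 30500 = 30497)
(46078 + y(139))*(-18207 + X) = (46078 + 20)*(-18207 + 30497) = 46098*12290 = 566544420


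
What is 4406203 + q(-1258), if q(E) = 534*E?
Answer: 3734431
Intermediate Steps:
4406203 + q(-1258) = 4406203 + 534*(-1258) = 4406203 - 671772 = 3734431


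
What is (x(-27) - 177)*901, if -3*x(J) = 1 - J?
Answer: -503659/3 ≈ -1.6789e+5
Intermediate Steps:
x(J) = -1/3 + J/3 (x(J) = -(1 - J)/3 = -1/3 + J/3)
(x(-27) - 177)*901 = ((-1/3 + (1/3)*(-27)) - 177)*901 = ((-1/3 - 9) - 177)*901 = (-28/3 - 177)*901 = -559/3*901 = -503659/3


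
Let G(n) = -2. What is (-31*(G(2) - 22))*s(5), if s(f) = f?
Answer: 3720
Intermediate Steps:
(-31*(G(2) - 22))*s(5) = -31*(-2 - 22)*5 = -31*(-24)*5 = 744*5 = 3720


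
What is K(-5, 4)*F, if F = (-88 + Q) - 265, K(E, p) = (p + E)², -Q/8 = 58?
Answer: -817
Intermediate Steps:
Q = -464 (Q = -8*58 = -464)
K(E, p) = (E + p)²
F = -817 (F = (-88 - 464) - 265 = -552 - 265 = -817)
K(-5, 4)*F = (-5 + 4)²*(-817) = (-1)²*(-817) = 1*(-817) = -817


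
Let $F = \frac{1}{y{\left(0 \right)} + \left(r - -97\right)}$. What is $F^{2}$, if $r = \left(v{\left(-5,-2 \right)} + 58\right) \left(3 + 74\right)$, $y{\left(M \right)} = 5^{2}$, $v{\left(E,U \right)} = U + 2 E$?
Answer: $\frac{1}{13424896} \approx 7.4489 \cdot 10^{-8}$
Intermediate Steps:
$y{\left(M \right)} = 25$
$r = 3542$ ($r = \left(\left(-2 + 2 \left(-5\right)\right) + 58\right) \left(3 + 74\right) = \left(\left(-2 - 10\right) + 58\right) 77 = \left(-12 + 58\right) 77 = 46 \cdot 77 = 3542$)
$F = \frac{1}{3664}$ ($F = \frac{1}{25 + \left(3542 - -97\right)} = \frac{1}{25 + \left(3542 + 97\right)} = \frac{1}{25 + 3639} = \frac{1}{3664} \approx 0.00027293$)
$F^{2} = \left(\frac{1}{3664}\right)^{2} = \frac{1}{13424896}$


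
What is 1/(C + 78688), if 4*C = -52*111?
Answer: 1/77245 ≈ 1.2946e-5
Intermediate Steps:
C = -1443 (C = (-52*111)/4 = (¼)*(-5772) = -1443)
1/(C + 78688) = 1/(-1443 + 78688) = 1/77245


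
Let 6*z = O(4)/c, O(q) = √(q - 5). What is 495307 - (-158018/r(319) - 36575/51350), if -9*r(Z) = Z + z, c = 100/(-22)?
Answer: 839421347754892451/1710139882594 - 426648600*I/832590011 ≈ 4.9085e+5 - 0.51243*I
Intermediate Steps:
O(q) = √(-5 + q)
c = -50/11 (c = 100*(-1/22) = -50/11 ≈ -4.5455)
z = -11*I/300 (z = (√(-5 + 4)/(-50/11))/6 = (√(-1)*(-11/50))/6 = (I*(-11/50))/6 = (-11*I/50)/6 = -11*I/300 ≈ -0.036667*I)
r(Z) = -Z/9 + 11*I/2700 (r(Z) = -(Z - 11*I/300)/9 = -Z/9 + 11*I/2700)
495307 - (-158018/r(319) - 36575/51350) = 495307 - (-158018/(-⅑*319 + 11*I/2700) - 36575/51350) = 495307 - (-158018*7290000*(-319/9 - 11*I/2700)/9158490121 - 36575*1/51350) = 495307 - (-1151951220000*(-319/9 - 11*I/2700)/9158490121 - 1463/2054) = 495307 - (-1463/2054 - 1151951220000*(-319/9 - 11*I/2700)/9158490121) = 495307 + (1463/2054 + 1151951220000*(-319/9 - 11*I/2700)/9158490121) = 1017362041/2054 + 1151951220000*(-319/9 - 11*I/2700)/9158490121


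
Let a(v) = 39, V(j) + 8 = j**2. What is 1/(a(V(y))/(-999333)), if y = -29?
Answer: -333111/13 ≈ -25624.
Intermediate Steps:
V(j) = -8 + j**2
1/(a(V(y))/(-999333)) = 1/(39/(-999333)) = 1/(39*(-1/999333)) = 1/(-13/333111) = -333111/13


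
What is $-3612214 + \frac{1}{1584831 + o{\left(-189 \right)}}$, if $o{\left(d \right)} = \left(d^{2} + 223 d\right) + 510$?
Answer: $- \frac{5703378867809}{1578915} \approx -3.6122 \cdot 10^{6}$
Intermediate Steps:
$o{\left(d \right)} = 510 + d^{2} + 223 d$
$-3612214 + \frac{1}{1584831 + o{\left(-189 \right)}} = -3612214 + \frac{1}{1584831 + \left(510 + \left(-189\right)^{2} + 223 \left(-189\right)\right)} = -3612214 + \frac{1}{1584831 + \left(510 + 35721 - 42147\right)} = -3612214 + \frac{1}{1584831 - 5916} = -3612214 + \frac{1}{1578915} = - \frac{5703378867809}{1578915}$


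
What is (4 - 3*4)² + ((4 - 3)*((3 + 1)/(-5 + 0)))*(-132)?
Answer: 848/5 ≈ 169.60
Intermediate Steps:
(4 - 3*4)² + ((4 - 3)*((3 + 1)/(-5 + 0)))*(-132) = (4 - 12)² + (1*(4/(-5)))*(-132) = (-8)² + (1*(4*(-⅕)))*(-132) = 64 + (1*(-⅘))*(-132) = 64 - ⅘*(-132) = 64 + 528/5 = 848/5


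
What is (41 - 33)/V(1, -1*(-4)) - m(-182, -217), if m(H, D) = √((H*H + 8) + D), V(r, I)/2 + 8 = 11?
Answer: 4/3 - √32915 ≈ -180.09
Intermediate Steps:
V(r, I) = 6 (V(r, I) = -16 + 2*11 = -16 + 22 = 6)
m(H, D) = √(8 + D + H²) (m(H, D) = √((H² + 8) + D) = √((8 + H²) + D) = √(8 + D + H²))
(41 - 33)/V(1, -1*(-4)) - m(-182, -217) = (41 - 33)/6 - √(8 - 217 + (-182)²) = (⅙)*8 - √(8 - 217 + 33124) = 4/3 - √32915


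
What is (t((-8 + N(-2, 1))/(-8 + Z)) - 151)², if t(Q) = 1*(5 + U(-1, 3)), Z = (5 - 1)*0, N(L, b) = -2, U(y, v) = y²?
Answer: 21025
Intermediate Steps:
Z = 0 (Z = 4*0 = 0)
t(Q) = 6 (t(Q) = 1*(5 + (-1)²) = 1*(5 + 1) = 1*6 = 6)
(t((-8 + N(-2, 1))/(-8 + Z)) - 151)² = (6 - 151)² = (-145)² = 21025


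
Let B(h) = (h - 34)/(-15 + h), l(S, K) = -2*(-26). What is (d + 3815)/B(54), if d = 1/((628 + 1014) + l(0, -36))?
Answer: 252041829/33880 ≈ 7439.3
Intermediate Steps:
l(S, K) = 52
d = 1/1694 (d = 1/((628 + 1014) + 52) = 1/(1642 + 52) = 1/1694 ≈ 0.00059032)
B(h) = (-34 + h)/(-15 + h)
(d + 3815)/B(54) = (1/1694 + 3815)/(((-34 + 54)/(-15 + 54))) = 6462611/(1694*((20/39))) = 6462611/(1694*(((1/39)*20))) = 6462611/(1694*(20/39)) = (6462611/1694)*(39/20) = 252041829/33880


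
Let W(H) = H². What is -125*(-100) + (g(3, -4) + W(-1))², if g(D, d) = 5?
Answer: 12536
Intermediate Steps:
-125*(-100) + (g(3, -4) + W(-1))² = -125*(-100) + (5 + (-1)²)² = 12500 + (5 + 1)² = 12500 + 6² = 12500 + 36 = 12536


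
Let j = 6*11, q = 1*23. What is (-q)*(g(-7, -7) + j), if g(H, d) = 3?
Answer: -1587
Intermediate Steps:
q = 23
j = 66
(-q)*(g(-7, -7) + j) = (-1*23)*(3 + 66) = -23*69 = -1587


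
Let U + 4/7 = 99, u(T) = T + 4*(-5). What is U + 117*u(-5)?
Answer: -19786/7 ≈ -2826.6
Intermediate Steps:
u(T) = -20 + T (u(T) = T - 20 = -20 + T)
U = 689/7 (U = -4/7 + 99 = 689/7 ≈ 98.429)
U + 117*u(-5) = 689/7 + 117*(-20 - 5) = 689/7 + 117*(-25) = 689/7 - 2925 = -19786/7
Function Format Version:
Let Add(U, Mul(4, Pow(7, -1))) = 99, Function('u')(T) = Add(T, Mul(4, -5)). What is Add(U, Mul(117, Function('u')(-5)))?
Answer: Rational(-19786, 7) ≈ -2826.6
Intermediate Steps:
Function('u')(T) = Add(-20, T) (Function('u')(T) = Add(T, -20) = Add(-20, T))
U = Rational(689, 7) (U = Add(Rational(-4, 7), 99) = Rational(689, 7) ≈ 98.429)
Add(U, Mul(117, Function('u')(-5))) = Add(Rational(689, 7), Mul(117, Add(-20, -5))) = Add(Rational(689, 7), Mul(117, -25)) = Add(Rational(689, 7), -2925) = Rational(-19786, 7)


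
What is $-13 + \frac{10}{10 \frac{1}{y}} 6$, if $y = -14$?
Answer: $-97$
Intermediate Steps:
$-13 + \frac{10}{10 \frac{1}{y}} 6 = -13 + \frac{10}{10 \frac{1}{-14}} \cdot 6 = -13 + \frac{10}{10 \left(- \frac{1}{14}\right)} 6 = -13 + \frac{10}{- \frac{5}{7}} \cdot 6 = -13 + 10 \left(- \frac{7}{5}\right) 6 = -13 - 84 = -97$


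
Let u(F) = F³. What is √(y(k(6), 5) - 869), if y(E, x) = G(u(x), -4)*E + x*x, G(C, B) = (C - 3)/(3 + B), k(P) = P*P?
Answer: 2*I*√1309 ≈ 72.36*I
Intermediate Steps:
k(P) = P²
G(C, B) = (-3 + C)/(3 + B)
y(E, x) = x² + E*(3 - x³) (y(E, x) = ((-3 + x³)/(3 - 4))*E + x*x = ((-3 + x³)/(-1))*E + x² = (-(-3 + x³))*E + x² = (3 - x³)*E + x² = E*(3 - x³) + x² = x² + E*(3 - x³))
√(y(k(6), 5) - 869) = √((5² + 6²*(3 - 1*5³)) - 869) = √((25 + 36*(3 - 1*125)) - 869) = √((25 + 36*(3 - 125)) - 869) = √((25 + 36*(-122)) - 869) = √((25 - 4392) - 869) = √(-4367 - 869) = √(-5236) = 2*I*√1309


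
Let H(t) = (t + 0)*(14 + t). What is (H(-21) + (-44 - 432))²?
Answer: 108241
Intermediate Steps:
H(t) = t*(14 + t)
(H(-21) + (-44 - 432))² = (-21*(14 - 21) + (-44 - 432))² = (-21*(-7) - 476)² = (147 - 476)² = (-329)² = 108241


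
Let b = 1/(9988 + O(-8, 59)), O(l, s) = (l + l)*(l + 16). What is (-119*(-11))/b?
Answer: 12906740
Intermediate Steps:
O(l, s) = 2*l*(16 + l) (O(l, s) = (2*l)*(16 + l) = 2*l*(16 + l))
b = 1/9860 (b = 1/(9988 + 2*(-8)*(16 - 8)) = 1/(9988 + 2*(-8)*8) = 1/(9988 - 128) = 1/9860 ≈ 0.00010142)
(-119*(-11))/b = (-119*(-11))/(1/9860) = 1309*9860 = 12906740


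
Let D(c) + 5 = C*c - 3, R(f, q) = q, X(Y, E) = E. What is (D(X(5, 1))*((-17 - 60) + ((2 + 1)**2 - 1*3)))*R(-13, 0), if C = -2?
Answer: 0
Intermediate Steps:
D(c) = -8 - 2*c (D(c) = -5 + (-2*c - 3) = -5 + (-3 - 2*c) = -8 - 2*c)
(D(X(5, 1))*((-17 - 60) + ((2 + 1)**2 - 1*3)))*R(-13, 0) = ((-8 - 2*1)*((-17 - 60) + ((2 + 1)**2 - 1*3)))*0 = ((-8 - 2)*(-77 + (3**2 - 3)))*0 = -10*(-77 + (9 - 3))*0 = -10*(-77 + 6)*0 = -10*(-71)*0 = 710*0 = 0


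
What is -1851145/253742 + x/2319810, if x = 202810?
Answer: -424284326743/58863322902 ≈ -7.2080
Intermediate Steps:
-1851145/253742 + x/2319810 = -1851145/253742 + 202810/2319810 = -1851145*1/253742 + 202810*(1/2319810) = -1851145/253742 + 20281/231981 = -424284326743/58863322902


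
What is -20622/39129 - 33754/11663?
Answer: -520424884/152120509 ≈ -3.4211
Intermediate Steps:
-20622/39129 - 33754/11663 = -20622*1/39129 - 33754*1/11663 = -6874/13043 - 33754/11663 = -520424884/152120509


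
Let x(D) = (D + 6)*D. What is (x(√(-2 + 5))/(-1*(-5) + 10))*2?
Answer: ⅖ + 4*√3/5 ≈ 1.7856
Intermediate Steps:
x(D) = D*(6 + D) (x(D) = (6 + D)*D = D*(6 + D))
(x(√(-2 + 5))/(-1*(-5) + 10))*2 = ((√(-2 + 5)*(6 + √(-2 + 5)))/(-1*(-5) + 10))*2 = ((√3*(6 + √3))/(5 + 10))*2 = ((√3*(6 + √3))/15)*2 = (√3*(6 + √3)/15)*2 = 2*√3*(6 + √3)/15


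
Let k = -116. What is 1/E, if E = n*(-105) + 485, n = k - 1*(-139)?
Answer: -1/1930 ≈ -0.00051813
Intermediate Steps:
n = 23 (n = -116 - 1*(-139) = -116 + 139 = 23)
E = -1930 (E = 23*(-105) + 485 = -2415 + 485 = -1930)
1/E = 1/(-1930) = -1/1930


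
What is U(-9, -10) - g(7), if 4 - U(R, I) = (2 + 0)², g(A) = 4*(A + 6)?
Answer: -52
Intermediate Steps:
g(A) = 24 + 4*A (g(A) = 4*(6 + A) = 24 + 4*A)
U(R, I) = 0 (U(R, I) = 4 - (2 + 0)² = 4 - 1*2² = 4 - 1*4 = 4 - 4 = 0)
U(-9, -10) - g(7) = 0 - (24 + 4*7) = 0 - (24 + 28) = 0 - 1*52 = 0 - 52 = -52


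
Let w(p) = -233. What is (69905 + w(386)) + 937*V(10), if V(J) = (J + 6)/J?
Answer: 355856/5 ≈ 71171.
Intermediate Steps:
V(J) = (6 + J)/J
(69905 + w(386)) + 937*V(10) = (69905 - 233) + 937*((6 + 10)/10) = 69672 + 937*((⅒)*16) = 69672 + 937*(8/5) = 69672 + 7496/5 = 355856/5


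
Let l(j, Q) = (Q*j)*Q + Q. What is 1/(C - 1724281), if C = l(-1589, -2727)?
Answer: -1/11818371589 ≈ -8.4614e-11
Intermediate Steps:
l(j, Q) = Q + j*Q**2 (l(j, Q) = j*Q**2 + Q = Q + j*Q**2)
C = -11816647308 (C = -2727*(1 - 2727*(-1589)) = -2727*(1 + 4333203) = -2727*4333204 = -11816647308)
1/(C - 1724281) = 1/(-11816647308 - 1724281) = 1/(-11818371589) = -1/11818371589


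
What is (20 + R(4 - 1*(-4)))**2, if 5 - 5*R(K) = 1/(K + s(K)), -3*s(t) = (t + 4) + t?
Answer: 173889/400 ≈ 434.72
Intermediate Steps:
s(t) = -4/3 - 2*t/3 (s(t) = -((t + 4) + t)/3 = -((4 + t) + t)/3 = -(4 + 2*t)/3 = -4/3 - 2*t/3)
R(K) = 1 - 1/(5*(-4/3 + K/3)) (R(K) = 1 - 1/(5*(K + (-4/3 - 2*K/3))) = 1 - 1/(5*(-4/3 + K/3)))
(20 + R(4 - 1*(-4)))**2 = (20 + (-23/5 + (4 - 1*(-4)))/(-4 + (4 - 1*(-4))))**2 = (20 + (-23/5 + (4 + 4))/(-4 + (4 + 4)))**2 = (20 + (-23/5 + 8)/(-4 + 8))**2 = (20 + (17/5)/4)**2 = (20 + (1/4)*(17/5))**2 = (20 + 17/20)**2 = (417/20)**2 = 173889/400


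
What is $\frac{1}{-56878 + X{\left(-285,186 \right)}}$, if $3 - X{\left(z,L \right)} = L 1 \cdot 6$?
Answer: $- \frac{1}{57991} \approx -1.7244 \cdot 10^{-5}$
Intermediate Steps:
$X{\left(z,L \right)} = 3 - 6 L$ ($X{\left(z,L \right)} = 3 - L 1 \cdot 6 = 3 - L 6 = 3 - 6 L$)
$\frac{1}{-56878 + X{\left(-285,186 \right)}} = \frac{1}{-56878 + \left(3 - 1116\right)} = \frac{1}{-56878 - 1113} = \frac{1}{-57991} = - \frac{1}{57991}$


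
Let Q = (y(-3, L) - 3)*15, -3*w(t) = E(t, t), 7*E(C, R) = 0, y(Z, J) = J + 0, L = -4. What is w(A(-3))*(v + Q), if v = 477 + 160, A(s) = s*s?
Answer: 0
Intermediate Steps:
y(Z, J) = J
A(s) = s**2
E(C, R) = 0 (E(C, R) = (1/7)*0 = 0)
w(t) = 0 (w(t) = -1/3*0 = 0)
Q = -105 (Q = (-4 - 3)*15 = -7*15 = -105)
v = 637
w(A(-3))*(v + Q) = 0*(637 - 105) = 0*532 = 0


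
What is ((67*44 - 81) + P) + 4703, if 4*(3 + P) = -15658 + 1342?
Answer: 3988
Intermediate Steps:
P = -3582 (P = -3 + (-15658 + 1342)/4 = -3 + (¼)*(-14316) = -3 - 3579 = -3582)
((67*44 - 81) + P) + 4703 = ((67*44 - 81) - 3582) + 4703 = ((2948 - 81) - 3582) + 4703 = (2867 - 3582) + 4703 = -715 + 4703 = 3988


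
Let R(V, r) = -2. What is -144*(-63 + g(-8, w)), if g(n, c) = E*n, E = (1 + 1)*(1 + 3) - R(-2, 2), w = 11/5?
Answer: 20592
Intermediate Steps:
w = 11/5 (w = 11*(⅕) = 11/5 ≈ 2.2000)
E = 10 (E = (1 + 1)*(1 + 3) - 1*(-2) = 2*4 + 2 = 8 + 2 = 10)
g(n, c) = 10*n
-144*(-63 + g(-8, w)) = -144*(-63 + 10*(-8)) = -144*(-63 - 80) = -144*(-143) = 20592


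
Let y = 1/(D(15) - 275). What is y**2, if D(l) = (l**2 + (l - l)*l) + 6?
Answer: 1/1936 ≈ 0.00051653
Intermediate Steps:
D(l) = 6 + l**2 (D(l) = (l**2 + 0*l) + 6 = (l**2 + 0) + 6 = l**2 + 6 = 6 + l**2)
y = -1/44 (y = 1/((6 + 15**2) - 275) = 1/((6 + 225) - 275) = 1/(231 - 275) = 1/(-44) = -1/44 ≈ -0.022727)
y**2 = (-1/44)**2 = 1/1936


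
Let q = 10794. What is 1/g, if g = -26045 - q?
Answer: -1/36839 ≈ -2.7145e-5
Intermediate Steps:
g = -36839 (g = -26045 - 1*10794 = -26045 - 10794 = -36839)
1/g = 1/(-36839) = -1/36839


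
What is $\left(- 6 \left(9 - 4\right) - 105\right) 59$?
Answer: $-7965$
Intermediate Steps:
$\left(- 6 \left(9 - 4\right) - 105\right) 59 = \left(\left(-6\right) 5 - 105\right) 59 = \left(-30 - 105\right) 59 = \left(-135\right) 59 = -7965$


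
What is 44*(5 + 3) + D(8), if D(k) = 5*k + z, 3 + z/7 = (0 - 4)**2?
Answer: 483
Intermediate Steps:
z = 91 (z = -21 + 7*(0 - 4)**2 = -21 + 7*(-4)**2 = -21 + 7*16 = -21 + 112 = 91)
D(k) = 91 + 5*k (D(k) = 5*k + 91 = 91 + 5*k)
44*(5 + 3) + D(8) = 44*(5 + 3) + (91 + 5*8) = 44*8 + (91 + 40) = 352 + 131 = 483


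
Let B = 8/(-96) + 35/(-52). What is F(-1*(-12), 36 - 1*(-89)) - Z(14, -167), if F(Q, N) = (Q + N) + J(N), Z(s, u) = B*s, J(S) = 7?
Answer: 6029/39 ≈ 154.59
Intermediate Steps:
B = -59/78 (B = 8*(-1/96) + 35*(-1/52) = -1/12 - 35/52 = -59/78 ≈ -0.75641)
Z(s, u) = -59*s/78
F(Q, N) = 7 + N + Q (F(Q, N) = (Q + N) + 7 = (N + Q) + 7 = 7 + N + Q)
F(-1*(-12), 36 - 1*(-89)) - Z(14, -167) = (7 + (36 - 1*(-89)) - 1*(-12)) - (-59)*14/78 = (7 + (36 + 89) + 12) - 1*(-413/39) = (7 + 125 + 12) + 413/39 = 144 + 413/39 = 6029/39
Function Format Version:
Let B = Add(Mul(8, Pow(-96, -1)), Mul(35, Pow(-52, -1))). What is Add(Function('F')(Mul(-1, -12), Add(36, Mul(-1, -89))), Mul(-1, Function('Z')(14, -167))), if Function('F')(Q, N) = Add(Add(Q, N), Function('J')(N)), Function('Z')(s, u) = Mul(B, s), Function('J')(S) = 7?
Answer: Rational(6029, 39) ≈ 154.59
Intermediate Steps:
B = Rational(-59, 78) (B = Add(Mul(8, Rational(-1, 96)), Mul(35, Rational(-1, 52))) = Add(Rational(-1, 12), Rational(-35, 52)) = Rational(-59, 78) ≈ -0.75641)
Function('Z')(s, u) = Mul(Rational(-59, 78), s)
Function('F')(Q, N) = Add(7, N, Q) (Function('F')(Q, N) = Add(Add(Q, N), 7) = Add(Add(N, Q), 7) = Add(7, N, Q))
Add(Function('F')(Mul(-1, -12), Add(36, Mul(-1, -89))), Mul(-1, Function('Z')(14, -167))) = Add(Add(7, Add(36, Mul(-1, -89)), Mul(-1, -12)), Mul(-1, Mul(Rational(-59, 78), 14))) = Add(Add(7, Add(36, 89), 12), Mul(-1, Rational(-413, 39))) = Add(Add(7, 125, 12), Rational(413, 39)) = Add(144, Rational(413, 39)) = Rational(6029, 39)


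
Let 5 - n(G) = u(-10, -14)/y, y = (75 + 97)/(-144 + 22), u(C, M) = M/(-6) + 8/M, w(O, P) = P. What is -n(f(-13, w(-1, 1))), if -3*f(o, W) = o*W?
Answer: -11287/1806 ≈ -6.2497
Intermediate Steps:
u(C, M) = 8/M - M/6 (u(C, M) = M*(-1/6) + 8/M = -M/6 + 8/M = 8/M - M/6)
f(o, W) = -W*o/3 (f(o, W) = -o*W/3 = -W*o/3)
y = -86/61 (y = 172/(-122) = 172*(-1/122) = -86/61 ≈ -1.4098)
n(G) = 11287/1806 (n(G) = 5 - (8/(-14) - 1/6*(-14))/(-86/61) = 5 - (8*(-1/14) + 7/3)*(-61)/86 = 5 - (-4/7 + 7/3)*(-61)/86 = 5 - 37*(-61)/(21*86) = 5 - 1*(-2257/1806) = 5 + 2257/1806 = 11287/1806)
-n(f(-13, w(-1, 1))) = -1*11287/1806 = -11287/1806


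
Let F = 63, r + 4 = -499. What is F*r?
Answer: -31689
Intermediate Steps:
r = -503 (r = -4 - 499 = -503)
F*r = 63*(-503) = -31689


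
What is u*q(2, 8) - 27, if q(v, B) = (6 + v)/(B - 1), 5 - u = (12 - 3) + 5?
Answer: -261/7 ≈ -37.286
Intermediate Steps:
u = -9 (u = 5 - ((12 - 3) + 5) = 5 - (9 + 5) = 5 - 1*14 = 5 - 14 = -9)
q(v, B) = (6 + v)/(-1 + B)
u*q(2, 8) - 27 = -9*(6 + 2)/(-1 + 8) - 27 = -9*8/7 - 27 = -72/7 - 27 = -261/7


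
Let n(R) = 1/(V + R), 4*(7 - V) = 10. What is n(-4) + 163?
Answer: 165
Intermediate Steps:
V = 9/2 (V = 7 - ¼*10 = 7 - 5/2 = 9/2 ≈ 4.5000)
n(R) = 1/(9/2 + R)
n(-4) + 163 = 2/(9 + 2*(-4)) + 163 = 2/(9 - 8) + 163 = 2/1 + 163 = 2*1 + 163 = 2 + 163 = 165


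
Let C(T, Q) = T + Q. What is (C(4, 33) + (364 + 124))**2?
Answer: 275625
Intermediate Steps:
C(T, Q) = Q + T
(C(4, 33) + (364 + 124))**2 = ((33 + 4) + (364 + 124))**2 = (37 + 488)**2 = 525**2 = 275625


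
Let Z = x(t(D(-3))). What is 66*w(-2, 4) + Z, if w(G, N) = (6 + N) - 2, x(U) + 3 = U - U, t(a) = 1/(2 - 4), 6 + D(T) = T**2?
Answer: 525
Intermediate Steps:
D(T) = -6 + T**2
t(a) = -1/2 (t(a) = 1/(-2) = -1/2)
x(U) = -3 (x(U) = -3 + (U - U) = -3 + 0 = -3)
w(G, N) = 4 + N
Z = -3
66*w(-2, 4) + Z = 66*(4 + 4) - 3 = 66*8 - 3 = 528 - 3 = 525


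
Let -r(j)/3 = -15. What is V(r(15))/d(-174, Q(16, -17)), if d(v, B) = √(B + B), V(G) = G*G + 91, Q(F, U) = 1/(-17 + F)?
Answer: -1058*I*√2 ≈ -1496.2*I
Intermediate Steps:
r(j) = 45 (r(j) = -3*(-15) = 45)
V(G) = 91 + G² (V(G) = G² + 91 = 91 + G²)
d(v, B) = √2*√B (d(v, B) = √(2*B) = √2*√B)
V(r(15))/d(-174, Q(16, -17)) = (91 + 45²)/((√2*√(1/(-17 + 16)))) = (91 + 2025)/((√2*√(1/(-1)))) = 2116/((√2*√(-1))) = 2116/((√2*I)) = 2116/((I*√2)) = 2116*(-I*√2/2) = -1058*I*√2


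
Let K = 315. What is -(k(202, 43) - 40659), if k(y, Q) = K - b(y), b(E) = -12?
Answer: 40332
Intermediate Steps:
k(y, Q) = 327 (k(y, Q) = 315 - 1*(-12) = 315 + 12 = 327)
-(k(202, 43) - 40659) = -(327 - 40659) = -1*(-40332) = 40332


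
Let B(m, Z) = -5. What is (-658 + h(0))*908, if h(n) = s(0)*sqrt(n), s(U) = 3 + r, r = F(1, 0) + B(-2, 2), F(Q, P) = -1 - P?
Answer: -597464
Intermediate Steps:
r = -6 (r = (-1 - 1*0) - 5 = (-1 + 0) - 5 = -1 - 5 = -6)
s(U) = -3 (s(U) = 3 - 6 = -3)
h(n) = -3*sqrt(n)
(-658 + h(0))*908 = (-658 - 3*sqrt(0))*908 = (-658 - 3*0)*908 = (-658 + 0)*908 = -658*908 = -597464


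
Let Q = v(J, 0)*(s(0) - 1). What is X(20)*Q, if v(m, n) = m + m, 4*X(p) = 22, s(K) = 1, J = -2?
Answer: 0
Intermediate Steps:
X(p) = 11/2 (X(p) = (¼)*22 = 11/2)
v(m, n) = 2*m
Q = 0 (Q = (2*(-2))*(1 - 1) = -4*0 = 0)
X(20)*Q = (11/2)*0 = 0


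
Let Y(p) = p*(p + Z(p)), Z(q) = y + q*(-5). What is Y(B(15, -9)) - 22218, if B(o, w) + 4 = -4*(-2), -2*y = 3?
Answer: -22288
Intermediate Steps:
y = -3/2 (y = -½*3 = -3/2 ≈ -1.5000)
B(o, w) = 4 (B(o, w) = -4 - 4*(-2) = -4 + 8 = 4)
Z(q) = -3/2 - 5*q (Z(q) = -3/2 + q*(-5) = -3/2 - 5*q)
Y(p) = p*(-3/2 - 4*p) (Y(p) = p*(p + (-3/2 - 5*p)) = p*(-3/2 - 4*p))
Y(B(15, -9)) - 22218 = -½*4*(3 + 8*4) - 22218 = -½*4*(3 + 32) - 22218 = -½*4*35 - 22218 = -70 - 22218 = -22288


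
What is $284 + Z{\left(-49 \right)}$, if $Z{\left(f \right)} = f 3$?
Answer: $137$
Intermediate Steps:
$Z{\left(f \right)} = 3 f$
$284 + Z{\left(-49 \right)} = 284 + 3 \left(-49\right) = 284 - 147 = 137$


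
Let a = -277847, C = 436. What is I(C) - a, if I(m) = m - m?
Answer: 277847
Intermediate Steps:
I(m) = 0
I(C) - a = 0 - 1*(-277847) = 0 + 277847 = 277847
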